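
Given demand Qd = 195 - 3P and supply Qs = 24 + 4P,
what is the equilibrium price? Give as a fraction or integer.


At equilibrium, Qd = Qs.
195 - 3P = 24 + 4P
195 - 24 = 3P + 4P
171 = 7P
P* = 171/7 = 171/7

171/7


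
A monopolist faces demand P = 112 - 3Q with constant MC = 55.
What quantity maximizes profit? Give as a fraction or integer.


TR = P*Q = (112 - 3Q)Q = 112Q - 3Q^2
MR = dTR/dQ = 112 - 6Q
Set MR = MC:
112 - 6Q = 55
57 = 6Q
Q* = 57/6 = 19/2

19/2


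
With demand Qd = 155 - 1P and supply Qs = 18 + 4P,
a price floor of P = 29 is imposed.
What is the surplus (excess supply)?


At P = 29:
Qd = 155 - 1*29 = 126
Qs = 18 + 4*29 = 134
Surplus = Qs - Qd = 134 - 126 = 8

8


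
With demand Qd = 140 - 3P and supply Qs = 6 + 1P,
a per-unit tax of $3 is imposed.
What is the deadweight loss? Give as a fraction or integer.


Pre-tax equilibrium quantity: Q* = 79/2
Post-tax equilibrium quantity: Q_tax = 149/4
Reduction in quantity: Q* - Q_tax = 9/4
DWL = (1/2) * tax * (Q* - Q_tax)
DWL = (1/2) * 3 * 9/4 = 27/8

27/8


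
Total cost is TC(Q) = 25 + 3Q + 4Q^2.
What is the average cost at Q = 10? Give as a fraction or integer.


TC(10) = 25 + 3*10 + 4*10^2
TC(10) = 25 + 30 + 400 = 455
AC = TC/Q = 455/10 = 91/2

91/2


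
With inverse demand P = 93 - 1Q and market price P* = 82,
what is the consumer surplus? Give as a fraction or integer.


Maximum willingness to pay (at Q=0): P_max = 93
Quantity demanded at P* = 82:
Q* = (93 - 82)/1 = 11
CS = (1/2) * Q* * (P_max - P*)
CS = (1/2) * 11 * (93 - 82)
CS = (1/2) * 11 * 11 = 121/2

121/2


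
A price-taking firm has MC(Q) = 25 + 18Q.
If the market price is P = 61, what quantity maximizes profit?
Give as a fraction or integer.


In perfect competition, profit is maximized where P = MC.
61 = 25 + 18Q
36 = 18Q
Q* = 36/18 = 2

2


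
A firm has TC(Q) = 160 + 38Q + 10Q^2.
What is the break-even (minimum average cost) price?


AC(Q) = 160/Q + 38 + 10Q
To minimize: dAC/dQ = -160/Q^2 + 10 = 0
Q^2 = 160/10 = 16
Q* = 4
Min AC = 160/4 + 38 + 10*4
Min AC = 40 + 38 + 40 = 118

118


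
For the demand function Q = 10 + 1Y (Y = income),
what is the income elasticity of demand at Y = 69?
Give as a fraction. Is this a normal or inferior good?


dQ/dY = 1
At Y = 69: Q = 10 + 1*69 = 79
Ey = (dQ/dY)(Y/Q) = 1 * 69 / 79 = 69/79
Since Ey > 0, this is a normal good.

69/79 (normal good)


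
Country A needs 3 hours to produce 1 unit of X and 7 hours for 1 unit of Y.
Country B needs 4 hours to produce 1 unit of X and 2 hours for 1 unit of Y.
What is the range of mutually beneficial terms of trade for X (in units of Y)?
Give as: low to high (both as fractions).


Opportunity cost of X for Country A = hours_X / hours_Y = 3/7 = 3/7 units of Y
Opportunity cost of X for Country B = hours_X / hours_Y = 4/2 = 2 units of Y
Terms of trade must be between the two opportunity costs.
Range: 3/7 to 2

3/7 to 2


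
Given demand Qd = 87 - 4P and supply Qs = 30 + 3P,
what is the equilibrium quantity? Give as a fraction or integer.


First find equilibrium price:
87 - 4P = 30 + 3P
P* = 57/7 = 57/7
Then substitute into demand:
Q* = 87 - 4 * 57/7 = 381/7

381/7


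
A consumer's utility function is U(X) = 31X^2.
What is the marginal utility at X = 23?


MU = dU/dX = 31*2*X^(2-1)
MU = 62*X^1
At X = 23:
MU = 62 * 23^1
MU = 62 * 23 = 1426

1426


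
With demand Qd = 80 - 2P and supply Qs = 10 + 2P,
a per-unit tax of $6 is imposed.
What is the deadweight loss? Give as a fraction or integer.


Pre-tax equilibrium quantity: Q* = 45
Post-tax equilibrium quantity: Q_tax = 39
Reduction in quantity: Q* - Q_tax = 6
DWL = (1/2) * tax * (Q* - Q_tax)
DWL = (1/2) * 6 * 6 = 18

18


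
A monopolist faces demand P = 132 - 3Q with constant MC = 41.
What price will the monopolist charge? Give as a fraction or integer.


MR = 132 - 6Q
Set MR = MC: 132 - 6Q = 41
Q* = 91/6
Substitute into demand:
P* = 132 - 3*91/6 = 173/2

173/2


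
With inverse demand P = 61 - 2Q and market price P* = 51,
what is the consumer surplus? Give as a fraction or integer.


Maximum willingness to pay (at Q=0): P_max = 61
Quantity demanded at P* = 51:
Q* = (61 - 51)/2 = 5
CS = (1/2) * Q* * (P_max - P*)
CS = (1/2) * 5 * (61 - 51)
CS = (1/2) * 5 * 10 = 25

25


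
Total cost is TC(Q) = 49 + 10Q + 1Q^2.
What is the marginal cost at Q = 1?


MC = dTC/dQ = 10 + 2*1*Q
At Q = 1:
MC = 10 + 2*1
MC = 10 + 2 = 12

12


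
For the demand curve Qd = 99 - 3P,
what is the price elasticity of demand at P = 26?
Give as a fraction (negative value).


dQ/dP = -3
At P = 26: Q = 99 - 3*26 = 21
E = (dQ/dP)(P/Q) = (-3)(26/21) = -26/7

-26/7


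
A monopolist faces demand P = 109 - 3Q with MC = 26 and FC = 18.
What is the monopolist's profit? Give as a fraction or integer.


MR = MC: 109 - 6Q = 26
Q* = 83/6
P* = 109 - 3*83/6 = 135/2
Profit = (P* - MC)*Q* - FC
= (135/2 - 26)*83/6 - 18
= 83/2*83/6 - 18
= 6889/12 - 18 = 6673/12

6673/12


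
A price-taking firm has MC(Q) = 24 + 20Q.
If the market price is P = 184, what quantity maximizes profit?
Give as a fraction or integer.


In perfect competition, profit is maximized where P = MC.
184 = 24 + 20Q
160 = 20Q
Q* = 160/20 = 8

8


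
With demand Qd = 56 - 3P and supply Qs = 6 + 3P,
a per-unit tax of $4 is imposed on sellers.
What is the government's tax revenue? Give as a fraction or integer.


With tax on sellers, new supply: Qs' = 6 + 3(P - 4)
= 3P - 6
New equilibrium quantity:
Q_new = 25
Tax revenue = tax * Q_new = 4 * 25 = 100

100


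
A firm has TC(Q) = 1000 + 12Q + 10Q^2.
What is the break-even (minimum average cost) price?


AC(Q) = 1000/Q + 12 + 10Q
To minimize: dAC/dQ = -1000/Q^2 + 10 = 0
Q^2 = 1000/10 = 100
Q* = 10
Min AC = 1000/10 + 12 + 10*10
Min AC = 100 + 12 + 100 = 212

212


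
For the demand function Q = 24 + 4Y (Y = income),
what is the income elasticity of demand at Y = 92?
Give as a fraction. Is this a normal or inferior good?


dQ/dY = 4
At Y = 92: Q = 24 + 4*92 = 392
Ey = (dQ/dY)(Y/Q) = 4 * 92 / 392 = 46/49
Since Ey > 0, this is a normal good.

46/49 (normal good)


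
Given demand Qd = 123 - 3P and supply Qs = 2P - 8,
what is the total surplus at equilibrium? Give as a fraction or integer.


Find equilibrium: 123 - 3P = 2P - 8
123 + 8 = 5P
P* = 131/5 = 131/5
Q* = 2*131/5 - 8 = 222/5
Inverse demand: P = 41 - Q/3, so P_max = 41
Inverse supply: P = 4 + Q/2, so P_min = 4
CS = (1/2) * 222/5 * (41 - 131/5) = 8214/25
PS = (1/2) * 222/5 * (131/5 - 4) = 12321/25
TS = CS + PS = 8214/25 + 12321/25 = 4107/5

4107/5


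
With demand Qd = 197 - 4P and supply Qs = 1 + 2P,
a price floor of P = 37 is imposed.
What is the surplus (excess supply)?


At P = 37:
Qd = 197 - 4*37 = 49
Qs = 1 + 2*37 = 75
Surplus = Qs - Qd = 75 - 49 = 26

26


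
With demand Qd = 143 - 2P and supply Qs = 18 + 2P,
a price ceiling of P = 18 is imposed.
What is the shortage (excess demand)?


At P = 18:
Qd = 143 - 2*18 = 107
Qs = 18 + 2*18 = 54
Shortage = Qd - Qs = 107 - 54 = 53

53


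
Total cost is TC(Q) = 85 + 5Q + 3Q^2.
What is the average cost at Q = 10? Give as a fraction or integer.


TC(10) = 85 + 5*10 + 3*10^2
TC(10) = 85 + 50 + 300 = 435
AC = TC/Q = 435/10 = 87/2

87/2


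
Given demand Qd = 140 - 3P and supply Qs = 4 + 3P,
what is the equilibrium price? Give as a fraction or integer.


At equilibrium, Qd = Qs.
140 - 3P = 4 + 3P
140 - 4 = 3P + 3P
136 = 6P
P* = 136/6 = 68/3

68/3


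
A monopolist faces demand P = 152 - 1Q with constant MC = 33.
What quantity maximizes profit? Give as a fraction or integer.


TR = P*Q = (152 - 1Q)Q = 152Q - 1Q^2
MR = dTR/dQ = 152 - 2Q
Set MR = MC:
152 - 2Q = 33
119 = 2Q
Q* = 119/2 = 119/2

119/2


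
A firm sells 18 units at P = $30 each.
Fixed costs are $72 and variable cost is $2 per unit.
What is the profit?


Total Revenue = P * Q = 30 * 18 = $540
Total Cost = FC + VC*Q = 72 + 2*18 = $108
Profit = TR - TC = 540 - 108 = $432

$432


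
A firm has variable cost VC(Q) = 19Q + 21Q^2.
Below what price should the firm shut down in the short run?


AVC(Q) = VC(Q)/Q = 19 + 21Q
AVC is increasing in Q, so minimum AVC is at Q -> 0+.
Min AVC = 19
The firm should shut down if P < 19.

19


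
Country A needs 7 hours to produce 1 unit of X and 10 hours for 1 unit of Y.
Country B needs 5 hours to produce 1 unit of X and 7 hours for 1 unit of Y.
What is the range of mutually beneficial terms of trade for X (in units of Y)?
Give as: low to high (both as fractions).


Opportunity cost of X for Country A = hours_X / hours_Y = 7/10 = 7/10 units of Y
Opportunity cost of X for Country B = hours_X / hours_Y = 5/7 = 5/7 units of Y
Terms of trade must be between the two opportunity costs.
Range: 7/10 to 5/7

7/10 to 5/7


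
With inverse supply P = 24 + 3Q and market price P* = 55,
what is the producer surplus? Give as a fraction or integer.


Minimum supply price (at Q=0): P_min = 24
Quantity supplied at P* = 55:
Q* = (55 - 24)/3 = 31/3
PS = (1/2) * Q* * (P* - P_min)
PS = (1/2) * 31/3 * (55 - 24)
PS = (1/2) * 31/3 * 31 = 961/6

961/6


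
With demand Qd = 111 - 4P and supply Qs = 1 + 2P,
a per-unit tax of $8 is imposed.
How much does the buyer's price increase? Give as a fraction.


With a per-unit tax, the buyer's price increase depends on relative slopes.
Supply slope: d = 2, Demand slope: b = 4
Buyer's price increase = d * tax / (b + d)
= 2 * 8 / (4 + 2)
= 16 / 6 = 8/3

8/3


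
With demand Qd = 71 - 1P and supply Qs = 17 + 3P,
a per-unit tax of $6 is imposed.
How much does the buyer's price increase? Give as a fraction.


With a per-unit tax, the buyer's price increase depends on relative slopes.
Supply slope: d = 3, Demand slope: b = 1
Buyer's price increase = d * tax / (b + d)
= 3 * 6 / (1 + 3)
= 18 / 4 = 9/2

9/2


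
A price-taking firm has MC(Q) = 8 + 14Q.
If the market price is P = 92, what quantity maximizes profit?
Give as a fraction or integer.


In perfect competition, profit is maximized where P = MC.
92 = 8 + 14Q
84 = 14Q
Q* = 84/14 = 6

6


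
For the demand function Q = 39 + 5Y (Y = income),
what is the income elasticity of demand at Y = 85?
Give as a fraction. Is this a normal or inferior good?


dQ/dY = 5
At Y = 85: Q = 39 + 5*85 = 464
Ey = (dQ/dY)(Y/Q) = 5 * 85 / 464 = 425/464
Since Ey > 0, this is a normal good.

425/464 (normal good)


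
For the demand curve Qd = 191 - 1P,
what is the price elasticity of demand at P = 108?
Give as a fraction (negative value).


dQ/dP = -1
At P = 108: Q = 191 - 1*108 = 83
E = (dQ/dP)(P/Q) = (-1)(108/83) = -108/83

-108/83


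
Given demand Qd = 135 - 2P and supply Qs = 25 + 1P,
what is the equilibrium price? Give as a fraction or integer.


At equilibrium, Qd = Qs.
135 - 2P = 25 + 1P
135 - 25 = 2P + 1P
110 = 3P
P* = 110/3 = 110/3

110/3


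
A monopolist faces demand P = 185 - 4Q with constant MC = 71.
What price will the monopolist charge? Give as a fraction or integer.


MR = 185 - 8Q
Set MR = MC: 185 - 8Q = 71
Q* = 57/4
Substitute into demand:
P* = 185 - 4*57/4 = 128

128


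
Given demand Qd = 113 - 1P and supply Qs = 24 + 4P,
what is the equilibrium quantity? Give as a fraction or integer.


First find equilibrium price:
113 - 1P = 24 + 4P
P* = 89/5 = 89/5
Then substitute into demand:
Q* = 113 - 1 * 89/5 = 476/5

476/5


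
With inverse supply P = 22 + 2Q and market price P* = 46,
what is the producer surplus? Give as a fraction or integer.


Minimum supply price (at Q=0): P_min = 22
Quantity supplied at P* = 46:
Q* = (46 - 22)/2 = 12
PS = (1/2) * Q* * (P* - P_min)
PS = (1/2) * 12 * (46 - 22)
PS = (1/2) * 12 * 24 = 144

144


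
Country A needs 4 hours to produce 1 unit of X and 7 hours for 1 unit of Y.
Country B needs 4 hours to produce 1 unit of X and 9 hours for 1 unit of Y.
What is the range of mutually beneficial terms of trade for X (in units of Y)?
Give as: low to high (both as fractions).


Opportunity cost of X for Country A = hours_X / hours_Y = 4/7 = 4/7 units of Y
Opportunity cost of X for Country B = hours_X / hours_Y = 4/9 = 4/9 units of Y
Terms of trade must be between the two opportunity costs.
Range: 4/9 to 4/7

4/9 to 4/7


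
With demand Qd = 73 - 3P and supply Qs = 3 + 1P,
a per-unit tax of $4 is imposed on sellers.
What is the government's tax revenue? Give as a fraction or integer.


With tax on sellers, new supply: Qs' = 3 + 1(P - 4)
= 1P - 1
New equilibrium quantity:
Q_new = 35/2
Tax revenue = tax * Q_new = 4 * 35/2 = 70

70


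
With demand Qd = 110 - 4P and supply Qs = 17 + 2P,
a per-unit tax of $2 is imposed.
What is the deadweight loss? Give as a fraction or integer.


Pre-tax equilibrium quantity: Q* = 48
Post-tax equilibrium quantity: Q_tax = 136/3
Reduction in quantity: Q* - Q_tax = 8/3
DWL = (1/2) * tax * (Q* - Q_tax)
DWL = (1/2) * 2 * 8/3 = 8/3

8/3


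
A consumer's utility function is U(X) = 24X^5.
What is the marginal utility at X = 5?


MU = dU/dX = 24*5*X^(5-1)
MU = 120*X^4
At X = 5:
MU = 120 * 5^4
MU = 120 * 625 = 75000

75000


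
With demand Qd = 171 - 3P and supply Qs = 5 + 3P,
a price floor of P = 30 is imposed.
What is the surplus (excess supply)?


At P = 30:
Qd = 171 - 3*30 = 81
Qs = 5 + 3*30 = 95
Surplus = Qs - Qd = 95 - 81 = 14

14


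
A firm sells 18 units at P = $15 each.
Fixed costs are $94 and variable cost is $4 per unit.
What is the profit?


Total Revenue = P * Q = 15 * 18 = $270
Total Cost = FC + VC*Q = 94 + 4*18 = $166
Profit = TR - TC = 270 - 166 = $104

$104


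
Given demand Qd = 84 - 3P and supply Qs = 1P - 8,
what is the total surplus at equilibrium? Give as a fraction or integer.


Find equilibrium: 84 - 3P = 1P - 8
84 + 8 = 4P
P* = 92/4 = 23
Q* = 1*23 - 8 = 15
Inverse demand: P = 28 - Q/3, so P_max = 28
Inverse supply: P = 8 + Q/1, so P_min = 8
CS = (1/2) * 15 * (28 - 23) = 75/2
PS = (1/2) * 15 * (23 - 8) = 225/2
TS = CS + PS = 75/2 + 225/2 = 150

150


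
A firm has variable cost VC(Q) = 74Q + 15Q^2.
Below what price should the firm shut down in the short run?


AVC(Q) = VC(Q)/Q = 74 + 15Q
AVC is increasing in Q, so minimum AVC is at Q -> 0+.
Min AVC = 74
The firm should shut down if P < 74.

74


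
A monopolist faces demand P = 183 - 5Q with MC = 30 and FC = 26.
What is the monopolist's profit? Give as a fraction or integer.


MR = MC: 183 - 10Q = 30
Q* = 153/10
P* = 183 - 5*153/10 = 213/2
Profit = (P* - MC)*Q* - FC
= (213/2 - 30)*153/10 - 26
= 153/2*153/10 - 26
= 23409/20 - 26 = 22889/20

22889/20


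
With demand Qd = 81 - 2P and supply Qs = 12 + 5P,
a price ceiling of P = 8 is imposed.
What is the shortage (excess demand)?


At P = 8:
Qd = 81 - 2*8 = 65
Qs = 12 + 5*8 = 52
Shortage = Qd - Qs = 65 - 52 = 13

13


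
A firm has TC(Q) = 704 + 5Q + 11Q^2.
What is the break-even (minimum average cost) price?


AC(Q) = 704/Q + 5 + 11Q
To minimize: dAC/dQ = -704/Q^2 + 11 = 0
Q^2 = 704/11 = 64
Q* = 8
Min AC = 704/8 + 5 + 11*8
Min AC = 88 + 5 + 88 = 181

181


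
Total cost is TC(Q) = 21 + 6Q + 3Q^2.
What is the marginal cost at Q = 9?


MC = dTC/dQ = 6 + 2*3*Q
At Q = 9:
MC = 6 + 6*9
MC = 6 + 54 = 60

60


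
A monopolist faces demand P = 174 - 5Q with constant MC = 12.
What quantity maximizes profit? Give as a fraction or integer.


TR = P*Q = (174 - 5Q)Q = 174Q - 5Q^2
MR = dTR/dQ = 174 - 10Q
Set MR = MC:
174 - 10Q = 12
162 = 10Q
Q* = 162/10 = 81/5

81/5


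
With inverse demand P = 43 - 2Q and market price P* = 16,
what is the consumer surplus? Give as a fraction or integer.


Maximum willingness to pay (at Q=0): P_max = 43
Quantity demanded at P* = 16:
Q* = (43 - 16)/2 = 27/2
CS = (1/2) * Q* * (P_max - P*)
CS = (1/2) * 27/2 * (43 - 16)
CS = (1/2) * 27/2 * 27 = 729/4

729/4


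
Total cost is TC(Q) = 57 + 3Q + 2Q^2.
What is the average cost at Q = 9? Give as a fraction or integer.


TC(9) = 57 + 3*9 + 2*9^2
TC(9) = 57 + 27 + 162 = 246
AC = TC/Q = 246/9 = 82/3

82/3


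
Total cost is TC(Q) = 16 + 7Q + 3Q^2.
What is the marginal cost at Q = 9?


MC = dTC/dQ = 7 + 2*3*Q
At Q = 9:
MC = 7 + 6*9
MC = 7 + 54 = 61

61


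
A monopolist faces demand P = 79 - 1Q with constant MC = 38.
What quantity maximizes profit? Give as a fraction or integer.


TR = P*Q = (79 - 1Q)Q = 79Q - 1Q^2
MR = dTR/dQ = 79 - 2Q
Set MR = MC:
79 - 2Q = 38
41 = 2Q
Q* = 41/2 = 41/2

41/2


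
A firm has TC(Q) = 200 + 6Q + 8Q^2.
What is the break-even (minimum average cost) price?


AC(Q) = 200/Q + 6 + 8Q
To minimize: dAC/dQ = -200/Q^2 + 8 = 0
Q^2 = 200/8 = 25
Q* = 5
Min AC = 200/5 + 6 + 8*5
Min AC = 40 + 6 + 40 = 86

86


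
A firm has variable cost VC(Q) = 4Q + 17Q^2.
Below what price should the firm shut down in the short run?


AVC(Q) = VC(Q)/Q = 4 + 17Q
AVC is increasing in Q, so minimum AVC is at Q -> 0+.
Min AVC = 4
The firm should shut down if P < 4.

4


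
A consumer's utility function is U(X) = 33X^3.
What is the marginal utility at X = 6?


MU = dU/dX = 33*3*X^(3-1)
MU = 99*X^2
At X = 6:
MU = 99 * 6^2
MU = 99 * 36 = 3564

3564


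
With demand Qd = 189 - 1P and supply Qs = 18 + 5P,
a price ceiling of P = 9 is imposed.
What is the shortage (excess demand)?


At P = 9:
Qd = 189 - 1*9 = 180
Qs = 18 + 5*9 = 63
Shortage = Qd - Qs = 180 - 63 = 117

117


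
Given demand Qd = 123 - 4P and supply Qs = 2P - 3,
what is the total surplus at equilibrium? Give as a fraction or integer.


Find equilibrium: 123 - 4P = 2P - 3
123 + 3 = 6P
P* = 126/6 = 21
Q* = 2*21 - 3 = 39
Inverse demand: P = 123/4 - Q/4, so P_max = 123/4
Inverse supply: P = 3/2 + Q/2, so P_min = 3/2
CS = (1/2) * 39 * (123/4 - 21) = 1521/8
PS = (1/2) * 39 * (21 - 3/2) = 1521/4
TS = CS + PS = 1521/8 + 1521/4 = 4563/8

4563/8


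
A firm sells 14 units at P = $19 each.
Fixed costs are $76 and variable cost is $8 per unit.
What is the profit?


Total Revenue = P * Q = 19 * 14 = $266
Total Cost = FC + VC*Q = 76 + 8*14 = $188
Profit = TR - TC = 266 - 188 = $78

$78


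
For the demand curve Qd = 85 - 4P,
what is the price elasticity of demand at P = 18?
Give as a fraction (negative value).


dQ/dP = -4
At P = 18: Q = 85 - 4*18 = 13
E = (dQ/dP)(P/Q) = (-4)(18/13) = -72/13

-72/13


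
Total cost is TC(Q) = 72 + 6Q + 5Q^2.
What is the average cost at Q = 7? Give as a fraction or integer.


TC(7) = 72 + 6*7 + 5*7^2
TC(7) = 72 + 42 + 245 = 359
AC = TC/Q = 359/7 = 359/7

359/7


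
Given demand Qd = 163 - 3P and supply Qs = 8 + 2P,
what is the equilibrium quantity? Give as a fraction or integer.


First find equilibrium price:
163 - 3P = 8 + 2P
P* = 155/5 = 31
Then substitute into demand:
Q* = 163 - 3 * 31 = 70

70


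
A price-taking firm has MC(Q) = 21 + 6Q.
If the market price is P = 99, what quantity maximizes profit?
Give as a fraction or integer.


In perfect competition, profit is maximized where P = MC.
99 = 21 + 6Q
78 = 6Q
Q* = 78/6 = 13

13


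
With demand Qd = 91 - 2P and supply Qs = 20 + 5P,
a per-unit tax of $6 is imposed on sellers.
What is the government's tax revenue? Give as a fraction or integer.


With tax on sellers, new supply: Qs' = 20 + 5(P - 6)
= 5P - 10
New equilibrium quantity:
Q_new = 435/7
Tax revenue = tax * Q_new = 6 * 435/7 = 2610/7

2610/7


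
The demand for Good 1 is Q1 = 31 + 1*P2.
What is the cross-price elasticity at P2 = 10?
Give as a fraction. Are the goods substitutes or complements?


dQ1/dP2 = 1
At P2 = 10: Q1 = 31 + 1*10 = 41
Exy = (dQ1/dP2)(P2/Q1) = 1 * 10 / 41 = 10/41
Since Exy > 0, the goods are substitutes.

10/41 (substitutes)


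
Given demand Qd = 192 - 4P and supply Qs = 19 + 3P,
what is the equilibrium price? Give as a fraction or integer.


At equilibrium, Qd = Qs.
192 - 4P = 19 + 3P
192 - 19 = 4P + 3P
173 = 7P
P* = 173/7 = 173/7

173/7


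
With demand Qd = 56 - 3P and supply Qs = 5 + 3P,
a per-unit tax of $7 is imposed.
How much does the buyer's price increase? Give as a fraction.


With a per-unit tax, the buyer's price increase depends on relative slopes.
Supply slope: d = 3, Demand slope: b = 3
Buyer's price increase = d * tax / (b + d)
= 3 * 7 / (3 + 3)
= 21 / 6 = 7/2

7/2


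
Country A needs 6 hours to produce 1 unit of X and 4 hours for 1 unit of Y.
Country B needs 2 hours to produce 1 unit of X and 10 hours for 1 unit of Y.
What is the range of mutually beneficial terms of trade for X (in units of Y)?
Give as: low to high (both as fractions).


Opportunity cost of X for Country A = hours_X / hours_Y = 6/4 = 3/2 units of Y
Opportunity cost of X for Country B = hours_X / hours_Y = 2/10 = 1/5 units of Y
Terms of trade must be between the two opportunity costs.
Range: 1/5 to 3/2

1/5 to 3/2


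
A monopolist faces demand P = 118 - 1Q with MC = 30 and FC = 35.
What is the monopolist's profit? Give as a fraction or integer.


MR = MC: 118 - 2Q = 30
Q* = 44
P* = 118 - 1*44 = 74
Profit = (P* - MC)*Q* - FC
= (74 - 30)*44 - 35
= 44*44 - 35
= 1936 - 35 = 1901

1901


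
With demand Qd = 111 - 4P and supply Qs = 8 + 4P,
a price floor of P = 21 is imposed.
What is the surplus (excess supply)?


At P = 21:
Qd = 111 - 4*21 = 27
Qs = 8 + 4*21 = 92
Surplus = Qs - Qd = 92 - 27 = 65

65


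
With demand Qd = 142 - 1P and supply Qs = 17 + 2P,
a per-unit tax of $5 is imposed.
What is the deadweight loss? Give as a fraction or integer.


Pre-tax equilibrium quantity: Q* = 301/3
Post-tax equilibrium quantity: Q_tax = 97
Reduction in quantity: Q* - Q_tax = 10/3
DWL = (1/2) * tax * (Q* - Q_tax)
DWL = (1/2) * 5 * 10/3 = 25/3

25/3


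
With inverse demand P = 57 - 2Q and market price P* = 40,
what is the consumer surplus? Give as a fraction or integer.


Maximum willingness to pay (at Q=0): P_max = 57
Quantity demanded at P* = 40:
Q* = (57 - 40)/2 = 17/2
CS = (1/2) * Q* * (P_max - P*)
CS = (1/2) * 17/2 * (57 - 40)
CS = (1/2) * 17/2 * 17 = 289/4

289/4


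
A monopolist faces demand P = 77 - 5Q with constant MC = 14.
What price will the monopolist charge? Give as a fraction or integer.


MR = 77 - 10Q
Set MR = MC: 77 - 10Q = 14
Q* = 63/10
Substitute into demand:
P* = 77 - 5*63/10 = 91/2

91/2


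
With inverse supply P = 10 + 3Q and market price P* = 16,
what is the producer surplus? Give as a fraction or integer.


Minimum supply price (at Q=0): P_min = 10
Quantity supplied at P* = 16:
Q* = (16 - 10)/3 = 2
PS = (1/2) * Q* * (P* - P_min)
PS = (1/2) * 2 * (16 - 10)
PS = (1/2) * 2 * 6 = 6

6


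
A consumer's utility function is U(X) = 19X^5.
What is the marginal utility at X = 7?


MU = dU/dX = 19*5*X^(5-1)
MU = 95*X^4
At X = 7:
MU = 95 * 7^4
MU = 95 * 2401 = 228095

228095


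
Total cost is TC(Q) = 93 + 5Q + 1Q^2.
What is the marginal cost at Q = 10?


MC = dTC/dQ = 5 + 2*1*Q
At Q = 10:
MC = 5 + 2*10
MC = 5 + 20 = 25

25


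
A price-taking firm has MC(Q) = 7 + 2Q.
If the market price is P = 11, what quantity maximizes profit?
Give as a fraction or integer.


In perfect competition, profit is maximized where P = MC.
11 = 7 + 2Q
4 = 2Q
Q* = 4/2 = 2

2


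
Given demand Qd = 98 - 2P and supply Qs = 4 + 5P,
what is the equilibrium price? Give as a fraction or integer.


At equilibrium, Qd = Qs.
98 - 2P = 4 + 5P
98 - 4 = 2P + 5P
94 = 7P
P* = 94/7 = 94/7

94/7


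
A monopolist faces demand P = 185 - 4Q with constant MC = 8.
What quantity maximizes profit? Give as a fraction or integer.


TR = P*Q = (185 - 4Q)Q = 185Q - 4Q^2
MR = dTR/dQ = 185 - 8Q
Set MR = MC:
185 - 8Q = 8
177 = 8Q
Q* = 177/8 = 177/8

177/8


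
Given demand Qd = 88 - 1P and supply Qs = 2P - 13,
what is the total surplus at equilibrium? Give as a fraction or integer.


Find equilibrium: 88 - 1P = 2P - 13
88 + 13 = 3P
P* = 101/3 = 101/3
Q* = 2*101/3 - 13 = 163/3
Inverse demand: P = 88 - Q/1, so P_max = 88
Inverse supply: P = 13/2 + Q/2, so P_min = 13/2
CS = (1/2) * 163/3 * (88 - 101/3) = 26569/18
PS = (1/2) * 163/3 * (101/3 - 13/2) = 26569/36
TS = CS + PS = 26569/18 + 26569/36 = 26569/12

26569/12


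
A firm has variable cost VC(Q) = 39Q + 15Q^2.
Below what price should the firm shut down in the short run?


AVC(Q) = VC(Q)/Q = 39 + 15Q
AVC is increasing in Q, so minimum AVC is at Q -> 0+.
Min AVC = 39
The firm should shut down if P < 39.

39


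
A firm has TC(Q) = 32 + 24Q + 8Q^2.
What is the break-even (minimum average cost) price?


AC(Q) = 32/Q + 24 + 8Q
To minimize: dAC/dQ = -32/Q^2 + 8 = 0
Q^2 = 32/8 = 4
Q* = 2
Min AC = 32/2 + 24 + 8*2
Min AC = 16 + 24 + 16 = 56

56


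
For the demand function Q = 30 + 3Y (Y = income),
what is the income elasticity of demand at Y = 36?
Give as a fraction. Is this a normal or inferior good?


dQ/dY = 3
At Y = 36: Q = 30 + 3*36 = 138
Ey = (dQ/dY)(Y/Q) = 3 * 36 / 138 = 18/23
Since Ey > 0, this is a normal good.

18/23 (normal good)


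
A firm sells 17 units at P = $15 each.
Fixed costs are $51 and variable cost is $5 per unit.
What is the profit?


Total Revenue = P * Q = 15 * 17 = $255
Total Cost = FC + VC*Q = 51 + 5*17 = $136
Profit = TR - TC = 255 - 136 = $119

$119


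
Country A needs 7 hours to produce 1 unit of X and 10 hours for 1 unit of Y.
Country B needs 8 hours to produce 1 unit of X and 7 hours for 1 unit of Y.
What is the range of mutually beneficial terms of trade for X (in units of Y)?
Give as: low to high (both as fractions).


Opportunity cost of X for Country A = hours_X / hours_Y = 7/10 = 7/10 units of Y
Opportunity cost of X for Country B = hours_X / hours_Y = 8/7 = 8/7 units of Y
Terms of trade must be between the two opportunity costs.
Range: 7/10 to 8/7

7/10 to 8/7


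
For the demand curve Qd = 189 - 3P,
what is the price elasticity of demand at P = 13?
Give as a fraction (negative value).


dQ/dP = -3
At P = 13: Q = 189 - 3*13 = 150
E = (dQ/dP)(P/Q) = (-3)(13/150) = -13/50

-13/50


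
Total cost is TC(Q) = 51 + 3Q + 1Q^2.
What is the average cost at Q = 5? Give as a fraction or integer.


TC(5) = 51 + 3*5 + 1*5^2
TC(5) = 51 + 15 + 25 = 91
AC = TC/Q = 91/5 = 91/5

91/5


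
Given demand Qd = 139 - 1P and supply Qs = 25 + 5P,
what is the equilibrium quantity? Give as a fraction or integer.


First find equilibrium price:
139 - 1P = 25 + 5P
P* = 114/6 = 19
Then substitute into demand:
Q* = 139 - 1 * 19 = 120

120


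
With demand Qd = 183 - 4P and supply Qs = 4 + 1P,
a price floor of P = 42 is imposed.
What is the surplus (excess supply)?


At P = 42:
Qd = 183 - 4*42 = 15
Qs = 4 + 1*42 = 46
Surplus = Qs - Qd = 46 - 15 = 31

31


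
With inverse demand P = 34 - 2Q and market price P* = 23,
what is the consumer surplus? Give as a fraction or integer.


Maximum willingness to pay (at Q=0): P_max = 34
Quantity demanded at P* = 23:
Q* = (34 - 23)/2 = 11/2
CS = (1/2) * Q* * (P_max - P*)
CS = (1/2) * 11/2 * (34 - 23)
CS = (1/2) * 11/2 * 11 = 121/4

121/4


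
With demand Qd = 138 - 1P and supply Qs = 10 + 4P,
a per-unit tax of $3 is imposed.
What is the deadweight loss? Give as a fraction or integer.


Pre-tax equilibrium quantity: Q* = 562/5
Post-tax equilibrium quantity: Q_tax = 110
Reduction in quantity: Q* - Q_tax = 12/5
DWL = (1/2) * tax * (Q* - Q_tax)
DWL = (1/2) * 3 * 12/5 = 18/5

18/5


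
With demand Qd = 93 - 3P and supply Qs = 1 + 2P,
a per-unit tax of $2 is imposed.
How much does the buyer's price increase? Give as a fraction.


With a per-unit tax, the buyer's price increase depends on relative slopes.
Supply slope: d = 2, Demand slope: b = 3
Buyer's price increase = d * tax / (b + d)
= 2 * 2 / (3 + 2)
= 4 / 5 = 4/5

4/5


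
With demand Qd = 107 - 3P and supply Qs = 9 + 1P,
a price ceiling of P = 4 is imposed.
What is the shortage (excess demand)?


At P = 4:
Qd = 107 - 3*4 = 95
Qs = 9 + 1*4 = 13
Shortage = Qd - Qs = 95 - 13 = 82

82


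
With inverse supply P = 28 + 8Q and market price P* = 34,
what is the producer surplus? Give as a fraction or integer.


Minimum supply price (at Q=0): P_min = 28
Quantity supplied at P* = 34:
Q* = (34 - 28)/8 = 3/4
PS = (1/2) * Q* * (P* - P_min)
PS = (1/2) * 3/4 * (34 - 28)
PS = (1/2) * 3/4 * 6 = 9/4

9/4


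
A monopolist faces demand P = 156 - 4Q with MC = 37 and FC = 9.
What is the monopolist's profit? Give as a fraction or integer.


MR = MC: 156 - 8Q = 37
Q* = 119/8
P* = 156 - 4*119/8 = 193/2
Profit = (P* - MC)*Q* - FC
= (193/2 - 37)*119/8 - 9
= 119/2*119/8 - 9
= 14161/16 - 9 = 14017/16

14017/16


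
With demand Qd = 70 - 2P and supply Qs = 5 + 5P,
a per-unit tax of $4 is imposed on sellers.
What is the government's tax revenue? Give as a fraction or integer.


With tax on sellers, new supply: Qs' = 5 + 5(P - 4)
= 5P - 15
New equilibrium quantity:
Q_new = 320/7
Tax revenue = tax * Q_new = 4 * 320/7 = 1280/7

1280/7


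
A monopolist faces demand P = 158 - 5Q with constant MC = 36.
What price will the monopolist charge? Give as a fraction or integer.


MR = 158 - 10Q
Set MR = MC: 158 - 10Q = 36
Q* = 61/5
Substitute into demand:
P* = 158 - 5*61/5 = 97

97


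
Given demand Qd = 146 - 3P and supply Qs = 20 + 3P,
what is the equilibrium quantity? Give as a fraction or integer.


First find equilibrium price:
146 - 3P = 20 + 3P
P* = 126/6 = 21
Then substitute into demand:
Q* = 146 - 3 * 21 = 83

83


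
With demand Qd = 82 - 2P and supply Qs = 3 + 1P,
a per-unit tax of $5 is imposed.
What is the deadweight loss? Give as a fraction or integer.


Pre-tax equilibrium quantity: Q* = 88/3
Post-tax equilibrium quantity: Q_tax = 26
Reduction in quantity: Q* - Q_tax = 10/3
DWL = (1/2) * tax * (Q* - Q_tax)
DWL = (1/2) * 5 * 10/3 = 25/3

25/3


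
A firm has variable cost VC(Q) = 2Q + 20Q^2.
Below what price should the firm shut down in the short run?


AVC(Q) = VC(Q)/Q = 2 + 20Q
AVC is increasing in Q, so minimum AVC is at Q -> 0+.
Min AVC = 2
The firm should shut down if P < 2.

2


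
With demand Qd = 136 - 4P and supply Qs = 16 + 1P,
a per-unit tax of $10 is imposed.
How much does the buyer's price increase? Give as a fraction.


With a per-unit tax, the buyer's price increase depends on relative slopes.
Supply slope: d = 1, Demand slope: b = 4
Buyer's price increase = d * tax / (b + d)
= 1 * 10 / (4 + 1)
= 10 / 5 = 2

2


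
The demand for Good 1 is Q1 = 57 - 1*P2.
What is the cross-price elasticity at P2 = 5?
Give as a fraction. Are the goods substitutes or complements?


dQ1/dP2 = -1
At P2 = 5: Q1 = 57 - 1*5 = 52
Exy = (dQ1/dP2)(P2/Q1) = -1 * 5 / 52 = -5/52
Since Exy < 0, the goods are complements.

-5/52 (complements)


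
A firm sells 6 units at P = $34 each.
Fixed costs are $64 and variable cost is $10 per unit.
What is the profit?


Total Revenue = P * Q = 34 * 6 = $204
Total Cost = FC + VC*Q = 64 + 10*6 = $124
Profit = TR - TC = 204 - 124 = $80

$80


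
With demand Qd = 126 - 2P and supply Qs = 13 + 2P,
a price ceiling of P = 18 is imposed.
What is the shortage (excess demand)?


At P = 18:
Qd = 126 - 2*18 = 90
Qs = 13 + 2*18 = 49
Shortage = Qd - Qs = 90 - 49 = 41

41


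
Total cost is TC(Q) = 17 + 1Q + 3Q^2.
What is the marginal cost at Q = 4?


MC = dTC/dQ = 1 + 2*3*Q
At Q = 4:
MC = 1 + 6*4
MC = 1 + 24 = 25

25


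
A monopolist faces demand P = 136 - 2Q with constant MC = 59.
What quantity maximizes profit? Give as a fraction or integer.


TR = P*Q = (136 - 2Q)Q = 136Q - 2Q^2
MR = dTR/dQ = 136 - 4Q
Set MR = MC:
136 - 4Q = 59
77 = 4Q
Q* = 77/4 = 77/4

77/4


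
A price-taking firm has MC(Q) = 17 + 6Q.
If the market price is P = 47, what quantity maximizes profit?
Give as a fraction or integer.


In perfect competition, profit is maximized where P = MC.
47 = 17 + 6Q
30 = 6Q
Q* = 30/6 = 5

5


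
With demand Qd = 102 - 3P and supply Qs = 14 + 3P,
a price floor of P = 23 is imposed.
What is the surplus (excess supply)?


At P = 23:
Qd = 102 - 3*23 = 33
Qs = 14 + 3*23 = 83
Surplus = Qs - Qd = 83 - 33 = 50

50


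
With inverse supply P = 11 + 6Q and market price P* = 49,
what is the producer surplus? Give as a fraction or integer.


Minimum supply price (at Q=0): P_min = 11
Quantity supplied at P* = 49:
Q* = (49 - 11)/6 = 19/3
PS = (1/2) * Q* * (P* - P_min)
PS = (1/2) * 19/3 * (49 - 11)
PS = (1/2) * 19/3 * 38 = 361/3

361/3


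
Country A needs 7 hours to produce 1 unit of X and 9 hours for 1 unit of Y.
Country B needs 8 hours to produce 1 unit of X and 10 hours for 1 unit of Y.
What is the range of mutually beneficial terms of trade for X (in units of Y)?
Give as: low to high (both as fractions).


Opportunity cost of X for Country A = hours_X / hours_Y = 7/9 = 7/9 units of Y
Opportunity cost of X for Country B = hours_X / hours_Y = 8/10 = 4/5 units of Y
Terms of trade must be between the two opportunity costs.
Range: 7/9 to 4/5

7/9 to 4/5


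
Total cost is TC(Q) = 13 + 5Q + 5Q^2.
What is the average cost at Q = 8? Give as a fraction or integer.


TC(8) = 13 + 5*8 + 5*8^2
TC(8) = 13 + 40 + 320 = 373
AC = TC/Q = 373/8 = 373/8

373/8


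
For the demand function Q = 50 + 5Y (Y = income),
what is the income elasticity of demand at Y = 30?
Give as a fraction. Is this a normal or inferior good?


dQ/dY = 5
At Y = 30: Q = 50 + 5*30 = 200
Ey = (dQ/dY)(Y/Q) = 5 * 30 / 200 = 3/4
Since Ey > 0, this is a normal good.

3/4 (normal good)


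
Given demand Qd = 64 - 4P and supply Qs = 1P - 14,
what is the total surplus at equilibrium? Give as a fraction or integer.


Find equilibrium: 64 - 4P = 1P - 14
64 + 14 = 5P
P* = 78/5 = 78/5
Q* = 1*78/5 - 14 = 8/5
Inverse demand: P = 16 - Q/4, so P_max = 16
Inverse supply: P = 14 + Q/1, so P_min = 14
CS = (1/2) * 8/5 * (16 - 78/5) = 8/25
PS = (1/2) * 8/5 * (78/5 - 14) = 32/25
TS = CS + PS = 8/25 + 32/25 = 8/5

8/5


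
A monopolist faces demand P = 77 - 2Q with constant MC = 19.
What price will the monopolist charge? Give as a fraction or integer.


MR = 77 - 4Q
Set MR = MC: 77 - 4Q = 19
Q* = 29/2
Substitute into demand:
P* = 77 - 2*29/2 = 48

48


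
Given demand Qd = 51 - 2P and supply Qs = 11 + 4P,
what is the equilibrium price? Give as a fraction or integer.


At equilibrium, Qd = Qs.
51 - 2P = 11 + 4P
51 - 11 = 2P + 4P
40 = 6P
P* = 40/6 = 20/3

20/3


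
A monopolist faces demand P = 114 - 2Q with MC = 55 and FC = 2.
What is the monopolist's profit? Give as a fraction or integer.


MR = MC: 114 - 4Q = 55
Q* = 59/4
P* = 114 - 2*59/4 = 169/2
Profit = (P* - MC)*Q* - FC
= (169/2 - 55)*59/4 - 2
= 59/2*59/4 - 2
= 3481/8 - 2 = 3465/8

3465/8


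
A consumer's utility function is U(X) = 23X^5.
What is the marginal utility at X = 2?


MU = dU/dX = 23*5*X^(5-1)
MU = 115*X^4
At X = 2:
MU = 115 * 2^4
MU = 115 * 16 = 1840

1840


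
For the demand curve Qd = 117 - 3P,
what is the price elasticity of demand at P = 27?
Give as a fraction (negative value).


dQ/dP = -3
At P = 27: Q = 117 - 3*27 = 36
E = (dQ/dP)(P/Q) = (-3)(27/36) = -9/4

-9/4


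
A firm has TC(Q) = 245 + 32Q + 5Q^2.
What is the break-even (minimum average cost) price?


AC(Q) = 245/Q + 32 + 5Q
To minimize: dAC/dQ = -245/Q^2 + 5 = 0
Q^2 = 245/5 = 49
Q* = 7
Min AC = 245/7 + 32 + 5*7
Min AC = 35 + 32 + 35 = 102

102


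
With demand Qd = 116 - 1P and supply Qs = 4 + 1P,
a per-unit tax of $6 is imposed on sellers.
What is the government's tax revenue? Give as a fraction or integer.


With tax on sellers, new supply: Qs' = 4 + 1(P - 6)
= 1P - 2
New equilibrium quantity:
Q_new = 57
Tax revenue = tax * Q_new = 6 * 57 = 342

342


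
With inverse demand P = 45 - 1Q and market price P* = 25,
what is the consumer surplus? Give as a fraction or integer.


Maximum willingness to pay (at Q=0): P_max = 45
Quantity demanded at P* = 25:
Q* = (45 - 25)/1 = 20
CS = (1/2) * Q* * (P_max - P*)
CS = (1/2) * 20 * (45 - 25)
CS = (1/2) * 20 * 20 = 200

200


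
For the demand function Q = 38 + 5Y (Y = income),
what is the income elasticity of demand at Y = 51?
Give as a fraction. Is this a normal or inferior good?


dQ/dY = 5
At Y = 51: Q = 38 + 5*51 = 293
Ey = (dQ/dY)(Y/Q) = 5 * 51 / 293 = 255/293
Since Ey > 0, this is a normal good.

255/293 (normal good)


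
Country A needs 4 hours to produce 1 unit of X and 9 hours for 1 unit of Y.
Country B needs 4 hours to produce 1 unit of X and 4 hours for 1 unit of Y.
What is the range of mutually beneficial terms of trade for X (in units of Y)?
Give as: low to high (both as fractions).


Opportunity cost of X for Country A = hours_X / hours_Y = 4/9 = 4/9 units of Y
Opportunity cost of X for Country B = hours_X / hours_Y = 4/4 = 1 units of Y
Terms of trade must be between the two opportunity costs.
Range: 4/9 to 1

4/9 to 1


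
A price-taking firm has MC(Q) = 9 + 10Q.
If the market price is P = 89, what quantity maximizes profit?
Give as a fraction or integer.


In perfect competition, profit is maximized where P = MC.
89 = 9 + 10Q
80 = 10Q
Q* = 80/10 = 8

8


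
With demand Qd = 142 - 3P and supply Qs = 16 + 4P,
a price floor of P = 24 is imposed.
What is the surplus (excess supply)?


At P = 24:
Qd = 142 - 3*24 = 70
Qs = 16 + 4*24 = 112
Surplus = Qs - Qd = 112 - 70 = 42

42


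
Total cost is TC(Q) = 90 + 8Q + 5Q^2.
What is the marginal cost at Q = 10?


MC = dTC/dQ = 8 + 2*5*Q
At Q = 10:
MC = 8 + 10*10
MC = 8 + 100 = 108

108


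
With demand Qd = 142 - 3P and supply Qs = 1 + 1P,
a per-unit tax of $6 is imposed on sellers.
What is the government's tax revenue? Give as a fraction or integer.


With tax on sellers, new supply: Qs' = 1 + 1(P - 6)
= 1P - 5
New equilibrium quantity:
Q_new = 127/4
Tax revenue = tax * Q_new = 6 * 127/4 = 381/2

381/2


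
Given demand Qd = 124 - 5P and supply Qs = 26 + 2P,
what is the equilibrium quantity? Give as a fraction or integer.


First find equilibrium price:
124 - 5P = 26 + 2P
P* = 98/7 = 14
Then substitute into demand:
Q* = 124 - 5 * 14 = 54

54


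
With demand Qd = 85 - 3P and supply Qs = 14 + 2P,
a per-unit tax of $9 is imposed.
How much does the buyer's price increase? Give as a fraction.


With a per-unit tax, the buyer's price increase depends on relative slopes.
Supply slope: d = 2, Demand slope: b = 3
Buyer's price increase = d * tax / (b + d)
= 2 * 9 / (3 + 2)
= 18 / 5 = 18/5

18/5


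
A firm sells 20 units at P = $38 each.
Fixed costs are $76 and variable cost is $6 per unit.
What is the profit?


Total Revenue = P * Q = 38 * 20 = $760
Total Cost = FC + VC*Q = 76 + 6*20 = $196
Profit = TR - TC = 760 - 196 = $564

$564


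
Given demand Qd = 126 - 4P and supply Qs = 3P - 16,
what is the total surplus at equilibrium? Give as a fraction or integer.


Find equilibrium: 126 - 4P = 3P - 16
126 + 16 = 7P
P* = 142/7 = 142/7
Q* = 3*142/7 - 16 = 314/7
Inverse demand: P = 63/2 - Q/4, so P_max = 63/2
Inverse supply: P = 16/3 + Q/3, so P_min = 16/3
CS = (1/2) * 314/7 * (63/2 - 142/7) = 24649/98
PS = (1/2) * 314/7 * (142/7 - 16/3) = 49298/147
TS = CS + PS = 24649/98 + 49298/147 = 24649/42

24649/42


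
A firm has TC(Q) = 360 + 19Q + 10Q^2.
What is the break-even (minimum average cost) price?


AC(Q) = 360/Q + 19 + 10Q
To minimize: dAC/dQ = -360/Q^2 + 10 = 0
Q^2 = 360/10 = 36
Q* = 6
Min AC = 360/6 + 19 + 10*6
Min AC = 60 + 19 + 60 = 139

139


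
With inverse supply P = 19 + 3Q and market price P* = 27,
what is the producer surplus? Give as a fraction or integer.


Minimum supply price (at Q=0): P_min = 19
Quantity supplied at P* = 27:
Q* = (27 - 19)/3 = 8/3
PS = (1/2) * Q* * (P* - P_min)
PS = (1/2) * 8/3 * (27 - 19)
PS = (1/2) * 8/3 * 8 = 32/3

32/3


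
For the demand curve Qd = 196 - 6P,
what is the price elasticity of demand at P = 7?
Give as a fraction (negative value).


dQ/dP = -6
At P = 7: Q = 196 - 6*7 = 154
E = (dQ/dP)(P/Q) = (-6)(7/154) = -3/11

-3/11


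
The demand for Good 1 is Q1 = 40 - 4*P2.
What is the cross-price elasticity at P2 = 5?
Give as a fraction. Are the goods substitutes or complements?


dQ1/dP2 = -4
At P2 = 5: Q1 = 40 - 4*5 = 20
Exy = (dQ1/dP2)(P2/Q1) = -4 * 5 / 20 = -1
Since Exy < 0, the goods are complements.

-1 (complements)


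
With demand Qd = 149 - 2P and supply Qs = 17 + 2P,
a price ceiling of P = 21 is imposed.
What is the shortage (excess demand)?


At P = 21:
Qd = 149 - 2*21 = 107
Qs = 17 + 2*21 = 59
Shortage = Qd - Qs = 107 - 59 = 48

48
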